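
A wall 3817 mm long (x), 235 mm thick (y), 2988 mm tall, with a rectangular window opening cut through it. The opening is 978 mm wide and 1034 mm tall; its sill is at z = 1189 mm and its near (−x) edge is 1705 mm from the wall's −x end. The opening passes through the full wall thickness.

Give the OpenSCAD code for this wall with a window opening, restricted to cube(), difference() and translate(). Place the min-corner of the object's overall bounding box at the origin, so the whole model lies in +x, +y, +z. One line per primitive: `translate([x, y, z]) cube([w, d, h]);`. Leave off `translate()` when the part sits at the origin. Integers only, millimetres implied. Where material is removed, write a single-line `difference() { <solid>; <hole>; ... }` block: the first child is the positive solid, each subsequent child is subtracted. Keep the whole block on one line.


difference() { cube([3817, 235, 2988]); translate([1705, 0, 1189]) cube([978, 235, 1034]); }


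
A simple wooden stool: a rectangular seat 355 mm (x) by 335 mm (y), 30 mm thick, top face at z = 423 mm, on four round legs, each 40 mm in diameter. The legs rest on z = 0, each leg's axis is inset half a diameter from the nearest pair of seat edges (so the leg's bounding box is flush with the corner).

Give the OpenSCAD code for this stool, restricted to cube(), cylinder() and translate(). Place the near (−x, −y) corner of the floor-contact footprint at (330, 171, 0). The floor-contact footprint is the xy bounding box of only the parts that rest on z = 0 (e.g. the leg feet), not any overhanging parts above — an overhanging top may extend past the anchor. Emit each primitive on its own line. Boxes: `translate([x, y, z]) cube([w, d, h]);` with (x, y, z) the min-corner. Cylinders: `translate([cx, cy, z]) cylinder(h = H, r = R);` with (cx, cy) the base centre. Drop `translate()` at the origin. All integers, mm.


translate([330, 171, 393]) cube([355, 335, 30]);
translate([350, 191, 0]) cylinder(h = 393, r = 20);
translate([665, 191, 0]) cylinder(h = 393, r = 20);
translate([350, 486, 0]) cylinder(h = 393, r = 20);
translate([665, 486, 0]) cylinder(h = 393, r = 20);


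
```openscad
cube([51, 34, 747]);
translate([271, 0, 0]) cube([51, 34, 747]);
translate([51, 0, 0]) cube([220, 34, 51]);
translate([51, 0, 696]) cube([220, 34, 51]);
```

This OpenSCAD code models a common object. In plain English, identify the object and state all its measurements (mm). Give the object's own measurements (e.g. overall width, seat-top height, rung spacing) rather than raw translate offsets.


A rectangular picture frame lying in the x–z plane (depth along y). The opening is 220 mm wide (x) by 645 mm tall (z), surrounded by a border 51 mm wide on all four sides. The frame is 34 mm deep and is made of two full-height vertical stiles with two horizontal rails fitted between them.


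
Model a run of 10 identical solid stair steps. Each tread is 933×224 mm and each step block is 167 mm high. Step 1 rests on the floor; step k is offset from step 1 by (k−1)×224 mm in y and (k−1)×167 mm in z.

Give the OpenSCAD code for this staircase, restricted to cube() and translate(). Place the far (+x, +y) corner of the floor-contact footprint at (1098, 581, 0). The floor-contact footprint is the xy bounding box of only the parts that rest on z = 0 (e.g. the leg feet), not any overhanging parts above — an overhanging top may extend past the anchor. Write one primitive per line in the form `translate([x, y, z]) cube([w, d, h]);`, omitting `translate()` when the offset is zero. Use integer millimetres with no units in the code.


translate([165, 357, 0]) cube([933, 224, 167]);
translate([165, 581, 167]) cube([933, 224, 167]);
translate([165, 805, 334]) cube([933, 224, 167]);
translate([165, 1029, 501]) cube([933, 224, 167]);
translate([165, 1253, 668]) cube([933, 224, 167]);
translate([165, 1477, 835]) cube([933, 224, 167]);
translate([165, 1701, 1002]) cube([933, 224, 167]);
translate([165, 1925, 1169]) cube([933, 224, 167]);
translate([165, 2149, 1336]) cube([933, 224, 167]);
translate([165, 2373, 1503]) cube([933, 224, 167]);


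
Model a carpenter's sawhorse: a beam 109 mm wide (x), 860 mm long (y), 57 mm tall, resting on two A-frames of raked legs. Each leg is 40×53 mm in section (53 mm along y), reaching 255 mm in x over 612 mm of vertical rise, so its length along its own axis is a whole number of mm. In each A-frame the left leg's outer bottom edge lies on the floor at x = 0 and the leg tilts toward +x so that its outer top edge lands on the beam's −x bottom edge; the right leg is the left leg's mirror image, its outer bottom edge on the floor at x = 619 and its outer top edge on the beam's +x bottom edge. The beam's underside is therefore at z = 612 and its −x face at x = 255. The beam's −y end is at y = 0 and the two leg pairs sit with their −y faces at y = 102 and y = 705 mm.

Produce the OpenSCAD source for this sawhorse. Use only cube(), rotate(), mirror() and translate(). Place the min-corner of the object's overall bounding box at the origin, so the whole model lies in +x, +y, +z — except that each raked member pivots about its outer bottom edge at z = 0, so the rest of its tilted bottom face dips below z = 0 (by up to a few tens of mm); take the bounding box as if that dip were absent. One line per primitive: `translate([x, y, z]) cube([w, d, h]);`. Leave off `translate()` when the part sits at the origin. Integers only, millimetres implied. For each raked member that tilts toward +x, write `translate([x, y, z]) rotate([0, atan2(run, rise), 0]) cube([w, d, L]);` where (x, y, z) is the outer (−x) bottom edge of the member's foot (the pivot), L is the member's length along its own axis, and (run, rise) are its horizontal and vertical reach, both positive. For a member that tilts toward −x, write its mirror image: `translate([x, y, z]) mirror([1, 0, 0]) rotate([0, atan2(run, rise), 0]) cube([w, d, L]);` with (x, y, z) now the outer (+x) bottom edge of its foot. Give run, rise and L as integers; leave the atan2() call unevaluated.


// leg length = √(255² + 612²) = 663
// right-leg outer foot x = 2·255 + 109 = 619
// beam min-corner = (255, 0, 612)
translate([255, 0, 612]) cube([109, 860, 57]);
translate([0, 102, 0]) rotate([0, atan2(255, 612), 0]) cube([40, 53, 663]);
translate([619, 102, 0]) mirror([1, 0, 0]) rotate([0, atan2(255, 612), 0]) cube([40, 53, 663]);
translate([0, 705, 0]) rotate([0, atan2(255, 612), 0]) cube([40, 53, 663]);
translate([619, 705, 0]) mirror([1, 0, 0]) rotate([0, atan2(255, 612), 0]) cube([40, 53, 663]);


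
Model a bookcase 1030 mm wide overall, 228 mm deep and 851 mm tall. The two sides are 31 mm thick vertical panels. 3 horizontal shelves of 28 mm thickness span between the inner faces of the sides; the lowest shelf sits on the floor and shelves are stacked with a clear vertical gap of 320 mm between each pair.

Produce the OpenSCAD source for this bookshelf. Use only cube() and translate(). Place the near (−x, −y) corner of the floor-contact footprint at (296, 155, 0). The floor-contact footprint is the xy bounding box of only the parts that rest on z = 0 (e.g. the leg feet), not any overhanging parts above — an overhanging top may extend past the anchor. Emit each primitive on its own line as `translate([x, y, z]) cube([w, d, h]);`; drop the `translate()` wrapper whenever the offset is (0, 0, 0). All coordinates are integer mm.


translate([296, 155, 0]) cube([31, 228, 851]);
translate([1295, 155, 0]) cube([31, 228, 851]);
translate([327, 155, 0]) cube([968, 228, 28]);
translate([327, 155, 348]) cube([968, 228, 28]);
translate([327, 155, 696]) cube([968, 228, 28]);


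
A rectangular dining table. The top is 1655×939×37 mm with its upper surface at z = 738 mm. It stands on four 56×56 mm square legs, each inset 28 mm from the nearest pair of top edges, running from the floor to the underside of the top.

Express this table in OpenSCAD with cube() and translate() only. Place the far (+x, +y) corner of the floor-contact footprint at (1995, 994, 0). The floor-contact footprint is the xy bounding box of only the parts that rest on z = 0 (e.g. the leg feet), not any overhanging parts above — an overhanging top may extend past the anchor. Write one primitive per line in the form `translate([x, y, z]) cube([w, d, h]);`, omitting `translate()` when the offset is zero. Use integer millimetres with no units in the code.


translate([368, 83, 701]) cube([1655, 939, 37]);
translate([396, 111, 0]) cube([56, 56, 701]);
translate([1939, 111, 0]) cube([56, 56, 701]);
translate([396, 938, 0]) cube([56, 56, 701]);
translate([1939, 938, 0]) cube([56, 56, 701]);


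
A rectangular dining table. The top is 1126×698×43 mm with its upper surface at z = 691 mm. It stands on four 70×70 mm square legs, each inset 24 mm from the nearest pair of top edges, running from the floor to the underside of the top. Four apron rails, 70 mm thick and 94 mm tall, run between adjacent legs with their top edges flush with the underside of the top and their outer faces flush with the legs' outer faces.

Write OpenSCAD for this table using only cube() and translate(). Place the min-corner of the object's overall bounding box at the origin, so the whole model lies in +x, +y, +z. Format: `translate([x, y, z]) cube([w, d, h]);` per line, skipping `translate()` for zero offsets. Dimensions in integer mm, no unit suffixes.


// leg_h = 691 - 43 = 648
// apron z = 648 - 94 = 554
translate([0, 0, 648]) cube([1126, 698, 43]);
translate([24, 24, 0]) cube([70, 70, 648]);
translate([1032, 24, 0]) cube([70, 70, 648]);
translate([24, 604, 0]) cube([70, 70, 648]);
translate([1032, 604, 0]) cube([70, 70, 648]);
translate([94, 24, 554]) cube([938, 70, 94]);
translate([94, 604, 554]) cube([938, 70, 94]);
translate([24, 94, 554]) cube([70, 510, 94]);
translate([1032, 94, 554]) cube([70, 510, 94]);


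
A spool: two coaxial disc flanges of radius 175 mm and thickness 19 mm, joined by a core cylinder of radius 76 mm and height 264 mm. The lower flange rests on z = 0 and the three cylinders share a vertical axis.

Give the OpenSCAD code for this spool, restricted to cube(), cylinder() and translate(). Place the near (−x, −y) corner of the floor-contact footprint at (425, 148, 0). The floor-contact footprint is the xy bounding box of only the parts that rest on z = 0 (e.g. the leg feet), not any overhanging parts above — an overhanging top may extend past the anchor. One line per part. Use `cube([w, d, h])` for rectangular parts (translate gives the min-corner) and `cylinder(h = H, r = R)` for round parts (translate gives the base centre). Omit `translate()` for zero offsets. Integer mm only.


translate([600, 323, 0]) cylinder(h = 19, r = 175);
translate([600, 323, 19]) cylinder(h = 264, r = 76);
translate([600, 323, 283]) cylinder(h = 19, r = 175);


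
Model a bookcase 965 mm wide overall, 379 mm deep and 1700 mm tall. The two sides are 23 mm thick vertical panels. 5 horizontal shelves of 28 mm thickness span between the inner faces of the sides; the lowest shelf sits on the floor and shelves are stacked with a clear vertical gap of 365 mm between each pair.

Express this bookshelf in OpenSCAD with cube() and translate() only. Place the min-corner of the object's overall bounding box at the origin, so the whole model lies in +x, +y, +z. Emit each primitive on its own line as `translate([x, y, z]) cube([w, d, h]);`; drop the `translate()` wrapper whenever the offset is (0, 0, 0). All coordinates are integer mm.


cube([23, 379, 1700]);
translate([942, 0, 0]) cube([23, 379, 1700]);
translate([23, 0, 0]) cube([919, 379, 28]);
translate([23, 0, 393]) cube([919, 379, 28]);
translate([23, 0, 786]) cube([919, 379, 28]);
translate([23, 0, 1179]) cube([919, 379, 28]);
translate([23, 0, 1572]) cube([919, 379, 28]);


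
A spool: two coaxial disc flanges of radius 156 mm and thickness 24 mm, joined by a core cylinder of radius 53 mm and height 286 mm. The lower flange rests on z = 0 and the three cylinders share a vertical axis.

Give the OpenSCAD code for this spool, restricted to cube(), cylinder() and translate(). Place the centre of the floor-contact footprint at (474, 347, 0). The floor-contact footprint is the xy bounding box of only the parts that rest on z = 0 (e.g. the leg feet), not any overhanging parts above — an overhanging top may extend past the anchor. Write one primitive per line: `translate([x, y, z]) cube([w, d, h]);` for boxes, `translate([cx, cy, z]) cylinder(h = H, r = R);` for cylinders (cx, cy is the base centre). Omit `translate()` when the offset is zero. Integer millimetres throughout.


translate([474, 347, 0]) cylinder(h = 24, r = 156);
translate([474, 347, 24]) cylinder(h = 286, r = 53);
translate([474, 347, 310]) cylinder(h = 24, r = 156);


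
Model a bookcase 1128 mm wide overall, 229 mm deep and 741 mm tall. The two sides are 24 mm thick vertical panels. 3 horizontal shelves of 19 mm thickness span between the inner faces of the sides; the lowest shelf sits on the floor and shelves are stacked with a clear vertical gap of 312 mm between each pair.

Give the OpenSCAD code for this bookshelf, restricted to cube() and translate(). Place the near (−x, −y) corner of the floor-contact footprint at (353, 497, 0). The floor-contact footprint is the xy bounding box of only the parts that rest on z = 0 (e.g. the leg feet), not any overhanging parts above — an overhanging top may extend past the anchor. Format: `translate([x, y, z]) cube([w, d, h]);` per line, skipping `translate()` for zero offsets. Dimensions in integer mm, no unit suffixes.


translate([353, 497, 0]) cube([24, 229, 741]);
translate([1457, 497, 0]) cube([24, 229, 741]);
translate([377, 497, 0]) cube([1080, 229, 19]);
translate([377, 497, 331]) cube([1080, 229, 19]);
translate([377, 497, 662]) cube([1080, 229, 19]);


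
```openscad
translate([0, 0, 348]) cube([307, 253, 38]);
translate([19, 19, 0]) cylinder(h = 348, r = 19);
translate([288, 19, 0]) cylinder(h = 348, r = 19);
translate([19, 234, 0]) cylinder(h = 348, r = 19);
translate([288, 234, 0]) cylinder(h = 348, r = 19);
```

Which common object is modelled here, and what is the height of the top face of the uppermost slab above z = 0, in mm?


A stool. The seat height is 386 mm.

A 307×253×38 slab at z = 348 on four corner cylinders — a stool. The seat top is 348 + 38 = 386 mm.


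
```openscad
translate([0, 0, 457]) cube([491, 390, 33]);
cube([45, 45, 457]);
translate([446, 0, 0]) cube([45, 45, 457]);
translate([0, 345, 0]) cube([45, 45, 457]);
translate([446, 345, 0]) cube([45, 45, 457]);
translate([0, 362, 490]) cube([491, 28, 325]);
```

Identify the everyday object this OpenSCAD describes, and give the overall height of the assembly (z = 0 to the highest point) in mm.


A chair. The overall height is 815 mm.

A slab on four corner posts with a tall panel at the back — a chair. The seat slab sits at z = 457 with thickness 33, and the 325 mm backrest starts at the seat top, so the overall height is 457 + 33 + 325 = 815 mm.


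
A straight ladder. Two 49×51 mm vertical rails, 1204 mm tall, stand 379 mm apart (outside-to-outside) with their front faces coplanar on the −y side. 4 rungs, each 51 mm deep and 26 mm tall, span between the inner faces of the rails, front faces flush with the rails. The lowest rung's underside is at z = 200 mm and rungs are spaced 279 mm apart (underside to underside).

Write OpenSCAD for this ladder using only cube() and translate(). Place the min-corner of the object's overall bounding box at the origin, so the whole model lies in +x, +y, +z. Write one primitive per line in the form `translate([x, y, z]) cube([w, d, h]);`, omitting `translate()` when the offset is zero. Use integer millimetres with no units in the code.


cube([49, 51, 1204]);
translate([330, 0, 0]) cube([49, 51, 1204]);
translate([49, 0, 200]) cube([281, 51, 26]);
translate([49, 0, 479]) cube([281, 51, 26]);
translate([49, 0, 758]) cube([281, 51, 26]);
translate([49, 0, 1037]) cube([281, 51, 26]);


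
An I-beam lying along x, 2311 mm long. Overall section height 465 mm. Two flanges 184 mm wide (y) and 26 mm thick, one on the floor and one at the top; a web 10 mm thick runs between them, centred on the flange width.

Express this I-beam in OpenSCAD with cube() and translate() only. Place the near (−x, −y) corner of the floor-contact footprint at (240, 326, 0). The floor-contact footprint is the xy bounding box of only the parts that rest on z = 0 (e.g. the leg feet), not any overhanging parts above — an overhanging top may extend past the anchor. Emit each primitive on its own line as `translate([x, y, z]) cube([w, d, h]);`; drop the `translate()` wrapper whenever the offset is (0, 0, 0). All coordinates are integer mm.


translate([240, 326, 0]) cube([2311, 184, 26]);
translate([240, 413, 26]) cube([2311, 10, 413]);
translate([240, 326, 439]) cube([2311, 184, 26]);


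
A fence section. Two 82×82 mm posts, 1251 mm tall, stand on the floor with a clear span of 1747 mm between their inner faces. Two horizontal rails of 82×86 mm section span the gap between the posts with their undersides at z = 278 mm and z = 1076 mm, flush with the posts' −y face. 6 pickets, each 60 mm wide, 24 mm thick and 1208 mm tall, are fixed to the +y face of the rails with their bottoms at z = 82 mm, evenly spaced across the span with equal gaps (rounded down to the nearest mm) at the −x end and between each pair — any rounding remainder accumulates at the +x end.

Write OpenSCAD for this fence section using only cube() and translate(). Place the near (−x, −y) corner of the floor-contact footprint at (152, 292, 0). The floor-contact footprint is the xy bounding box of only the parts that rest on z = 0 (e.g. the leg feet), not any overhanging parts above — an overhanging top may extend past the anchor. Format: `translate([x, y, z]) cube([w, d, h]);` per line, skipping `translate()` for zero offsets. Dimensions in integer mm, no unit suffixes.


translate([152, 292, 0]) cube([82, 82, 1251]);
translate([1981, 292, 0]) cube([82, 82, 1251]);
translate([234, 292, 278]) cube([1747, 82, 86]);
translate([234, 292, 1076]) cube([1747, 82, 86]);
translate([432, 374, 82]) cube([60, 24, 1208]);
translate([690, 374, 82]) cube([60, 24, 1208]);
translate([948, 374, 82]) cube([60, 24, 1208]);
translate([1206, 374, 82]) cube([60, 24, 1208]);
translate([1464, 374, 82]) cube([60, 24, 1208]);
translate([1722, 374, 82]) cube([60, 24, 1208]);


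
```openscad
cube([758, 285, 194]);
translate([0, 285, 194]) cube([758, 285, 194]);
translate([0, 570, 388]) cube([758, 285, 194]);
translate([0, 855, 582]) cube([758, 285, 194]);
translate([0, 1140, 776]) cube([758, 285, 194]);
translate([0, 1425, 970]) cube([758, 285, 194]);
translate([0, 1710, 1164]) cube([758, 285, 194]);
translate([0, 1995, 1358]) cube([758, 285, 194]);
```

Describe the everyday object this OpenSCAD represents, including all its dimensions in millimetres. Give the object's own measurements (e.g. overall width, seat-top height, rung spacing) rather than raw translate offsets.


A straight staircase of 8 solid steps. Each step is 758 mm wide (x), 285 mm deep (y, the going) and 194 mm tall (the rise). The first step rests on the floor; each subsequent step sits one going further in +y and one rise higher in +z, directly behind and above the previous step with no overlap.


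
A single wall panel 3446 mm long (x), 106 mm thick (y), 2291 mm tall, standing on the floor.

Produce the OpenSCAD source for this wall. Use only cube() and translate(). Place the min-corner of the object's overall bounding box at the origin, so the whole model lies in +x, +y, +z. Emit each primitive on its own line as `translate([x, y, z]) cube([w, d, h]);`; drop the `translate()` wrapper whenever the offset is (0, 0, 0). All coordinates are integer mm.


cube([3446, 106, 2291]);


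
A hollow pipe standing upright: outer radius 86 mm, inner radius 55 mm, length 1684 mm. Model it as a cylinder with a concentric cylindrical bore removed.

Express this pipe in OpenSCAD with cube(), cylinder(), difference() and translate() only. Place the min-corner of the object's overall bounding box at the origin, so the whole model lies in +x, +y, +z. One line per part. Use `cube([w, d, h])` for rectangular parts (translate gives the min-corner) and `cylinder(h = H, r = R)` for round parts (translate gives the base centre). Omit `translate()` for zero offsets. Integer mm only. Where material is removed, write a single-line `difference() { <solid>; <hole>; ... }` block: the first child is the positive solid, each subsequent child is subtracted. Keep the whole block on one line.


difference() { translate([86, 86, 0]) cylinder(h = 1684, r = 86); translate([86, 86, 0]) cylinder(h = 1684, r = 55); }


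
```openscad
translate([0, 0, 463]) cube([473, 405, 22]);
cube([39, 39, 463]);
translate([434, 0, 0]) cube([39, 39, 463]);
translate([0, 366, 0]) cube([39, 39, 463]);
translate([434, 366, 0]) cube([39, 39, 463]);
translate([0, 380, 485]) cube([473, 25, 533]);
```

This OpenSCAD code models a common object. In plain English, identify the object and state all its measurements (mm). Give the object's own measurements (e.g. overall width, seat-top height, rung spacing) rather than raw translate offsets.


A chair. The seat is a 473×405×22 mm slab with its top at z = 485 mm, on four 39×39 mm corner legs (flush with the seat edges, standing on z = 0). A flat backrest 25 mm thick, 533 mm tall, spans the full seat width and rises from the seat top along its +y edge, rear face flush with the rear of the seat.


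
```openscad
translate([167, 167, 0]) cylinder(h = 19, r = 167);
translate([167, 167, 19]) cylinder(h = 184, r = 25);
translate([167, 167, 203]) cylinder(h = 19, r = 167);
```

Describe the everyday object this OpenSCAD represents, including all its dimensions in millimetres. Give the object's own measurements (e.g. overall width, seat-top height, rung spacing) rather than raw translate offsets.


A spool: two coaxial disc flanges of radius 167 mm and thickness 19 mm, joined by a core cylinder of radius 25 mm and height 184 mm. The lower flange rests on z = 0 and the three cylinders share a vertical axis.


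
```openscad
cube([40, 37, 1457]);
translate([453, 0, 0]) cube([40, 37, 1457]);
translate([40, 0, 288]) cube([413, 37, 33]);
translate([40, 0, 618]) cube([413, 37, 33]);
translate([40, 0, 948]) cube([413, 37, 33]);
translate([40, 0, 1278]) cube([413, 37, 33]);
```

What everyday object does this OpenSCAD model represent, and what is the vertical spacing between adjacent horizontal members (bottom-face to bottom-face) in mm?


A ladder. The rung spacing is 330 mm.

Two tall 40×37 posts with 4 short bars between them — a ladder. Adjacent rungs sit at z = 288 and z = 618, so the spacing is 618 − 288 = 330 mm.


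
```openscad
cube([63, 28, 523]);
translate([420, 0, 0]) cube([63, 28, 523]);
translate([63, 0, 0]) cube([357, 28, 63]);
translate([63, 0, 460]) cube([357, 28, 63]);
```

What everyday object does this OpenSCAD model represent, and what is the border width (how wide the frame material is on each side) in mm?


A picture frame. The border width is 63 mm.

Four thin pieces enclosing a rectangular opening — a picture frame. The two full-height stiles are 523 mm tall; the top rail sits at z = 460 and is 63 mm tall, so the border above the opening is 523 − 460 = 63 mm, matching the stile x-width.


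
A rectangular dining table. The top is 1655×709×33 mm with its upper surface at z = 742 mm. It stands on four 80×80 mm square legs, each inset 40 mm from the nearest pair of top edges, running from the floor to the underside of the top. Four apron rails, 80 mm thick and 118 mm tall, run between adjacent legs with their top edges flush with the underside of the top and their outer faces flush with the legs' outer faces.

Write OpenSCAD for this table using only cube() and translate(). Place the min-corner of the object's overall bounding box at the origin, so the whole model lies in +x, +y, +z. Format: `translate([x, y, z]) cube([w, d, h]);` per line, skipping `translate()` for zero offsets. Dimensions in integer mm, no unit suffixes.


translate([0, 0, 709]) cube([1655, 709, 33]);
translate([40, 40, 0]) cube([80, 80, 709]);
translate([1535, 40, 0]) cube([80, 80, 709]);
translate([40, 589, 0]) cube([80, 80, 709]);
translate([1535, 589, 0]) cube([80, 80, 709]);
translate([120, 40, 591]) cube([1415, 80, 118]);
translate([120, 589, 591]) cube([1415, 80, 118]);
translate([40, 120, 591]) cube([80, 469, 118]);
translate([1535, 120, 591]) cube([80, 469, 118]);


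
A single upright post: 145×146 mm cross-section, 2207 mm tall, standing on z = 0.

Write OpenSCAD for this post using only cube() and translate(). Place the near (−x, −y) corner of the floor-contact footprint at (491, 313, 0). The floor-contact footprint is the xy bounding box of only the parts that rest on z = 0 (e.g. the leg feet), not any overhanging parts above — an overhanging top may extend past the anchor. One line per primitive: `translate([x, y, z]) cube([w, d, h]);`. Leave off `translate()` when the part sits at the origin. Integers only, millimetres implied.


translate([491, 313, 0]) cube([145, 146, 2207]);


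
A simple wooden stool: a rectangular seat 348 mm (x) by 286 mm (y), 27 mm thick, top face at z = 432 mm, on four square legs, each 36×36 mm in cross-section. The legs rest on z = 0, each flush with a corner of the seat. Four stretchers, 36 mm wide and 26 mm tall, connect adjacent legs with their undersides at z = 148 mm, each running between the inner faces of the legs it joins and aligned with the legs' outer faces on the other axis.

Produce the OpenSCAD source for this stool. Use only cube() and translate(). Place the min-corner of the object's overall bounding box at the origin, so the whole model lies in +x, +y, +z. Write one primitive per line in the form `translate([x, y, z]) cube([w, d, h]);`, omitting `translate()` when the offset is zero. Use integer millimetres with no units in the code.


// leg_h = 432 - 27 = 405
// stretcher span = 348 - 2*36 = 276
translate([0, 0, 405]) cube([348, 286, 27]);
cube([36, 36, 405]);
translate([312, 0, 0]) cube([36, 36, 405]);
translate([0, 250, 0]) cube([36, 36, 405]);
translate([312, 250, 0]) cube([36, 36, 405]);
translate([36, 0, 148]) cube([276, 36, 26]);
translate([36, 250, 148]) cube([276, 36, 26]);
translate([0, 36, 148]) cube([36, 214, 26]);
translate([312, 36, 148]) cube([36, 214, 26]);


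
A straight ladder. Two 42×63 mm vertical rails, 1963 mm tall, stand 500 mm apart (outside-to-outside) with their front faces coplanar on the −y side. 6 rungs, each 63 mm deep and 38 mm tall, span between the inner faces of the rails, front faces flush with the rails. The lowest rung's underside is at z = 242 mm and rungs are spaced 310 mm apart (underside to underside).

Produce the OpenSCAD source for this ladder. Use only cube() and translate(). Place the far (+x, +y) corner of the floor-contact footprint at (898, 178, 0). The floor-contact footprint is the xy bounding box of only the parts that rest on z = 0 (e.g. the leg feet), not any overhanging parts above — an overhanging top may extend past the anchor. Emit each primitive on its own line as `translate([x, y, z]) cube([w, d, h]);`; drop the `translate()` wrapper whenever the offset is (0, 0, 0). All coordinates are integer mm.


translate([398, 115, 0]) cube([42, 63, 1963]);
translate([856, 115, 0]) cube([42, 63, 1963]);
translate([440, 115, 242]) cube([416, 63, 38]);
translate([440, 115, 552]) cube([416, 63, 38]);
translate([440, 115, 862]) cube([416, 63, 38]);
translate([440, 115, 1172]) cube([416, 63, 38]);
translate([440, 115, 1482]) cube([416, 63, 38]);
translate([440, 115, 1792]) cube([416, 63, 38]);


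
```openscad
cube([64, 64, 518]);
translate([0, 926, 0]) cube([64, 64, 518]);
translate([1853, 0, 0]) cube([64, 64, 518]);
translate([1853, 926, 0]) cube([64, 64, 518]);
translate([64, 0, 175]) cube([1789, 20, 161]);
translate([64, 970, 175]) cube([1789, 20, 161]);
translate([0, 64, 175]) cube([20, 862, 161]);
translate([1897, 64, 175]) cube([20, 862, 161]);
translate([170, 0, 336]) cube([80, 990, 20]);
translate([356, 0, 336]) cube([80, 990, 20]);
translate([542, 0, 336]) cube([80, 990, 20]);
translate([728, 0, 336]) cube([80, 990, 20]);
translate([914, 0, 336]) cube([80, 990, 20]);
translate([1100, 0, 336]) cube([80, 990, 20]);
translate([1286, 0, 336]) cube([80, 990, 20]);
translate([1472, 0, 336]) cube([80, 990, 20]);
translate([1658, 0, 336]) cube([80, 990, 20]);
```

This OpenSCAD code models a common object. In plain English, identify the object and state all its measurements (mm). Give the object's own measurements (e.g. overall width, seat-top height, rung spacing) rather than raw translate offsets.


A bed frame 1917 mm long (x) by 990 mm wide (y). Four 64×64 mm corner posts, 518 mm tall, at the corners of the footprint. Four rails of 20 mm thickness and 161 mm height run between adjacent posts with their undersides at z = 175 mm, their outer faces flush with the outside of the frame (the two x-running rails run between the posts' inner faces; the two y-running rails run between the posts' inner faces). 9 slats, each 80 mm wide (x) and 20 mm thick, lie across the top of the two x-running rails, running the full 990 mm width of the frame in y; along x they sit between the end posts with a 106 mm gap after the −x posts and between neighbouring slats, leaving 115 mm before the +x posts.


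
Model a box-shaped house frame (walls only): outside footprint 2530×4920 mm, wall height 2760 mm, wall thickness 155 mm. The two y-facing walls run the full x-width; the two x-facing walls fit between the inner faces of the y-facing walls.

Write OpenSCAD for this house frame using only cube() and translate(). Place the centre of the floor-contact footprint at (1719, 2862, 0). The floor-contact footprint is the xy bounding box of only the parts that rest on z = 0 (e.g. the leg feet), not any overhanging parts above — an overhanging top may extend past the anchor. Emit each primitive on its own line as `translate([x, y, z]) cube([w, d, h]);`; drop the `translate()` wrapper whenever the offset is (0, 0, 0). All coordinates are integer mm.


translate([454, 402, 0]) cube([2530, 155, 2760]);
translate([454, 5167, 0]) cube([2530, 155, 2760]);
translate([454, 557, 0]) cube([155, 4610, 2760]);
translate([2829, 557, 0]) cube([155, 4610, 2760]);


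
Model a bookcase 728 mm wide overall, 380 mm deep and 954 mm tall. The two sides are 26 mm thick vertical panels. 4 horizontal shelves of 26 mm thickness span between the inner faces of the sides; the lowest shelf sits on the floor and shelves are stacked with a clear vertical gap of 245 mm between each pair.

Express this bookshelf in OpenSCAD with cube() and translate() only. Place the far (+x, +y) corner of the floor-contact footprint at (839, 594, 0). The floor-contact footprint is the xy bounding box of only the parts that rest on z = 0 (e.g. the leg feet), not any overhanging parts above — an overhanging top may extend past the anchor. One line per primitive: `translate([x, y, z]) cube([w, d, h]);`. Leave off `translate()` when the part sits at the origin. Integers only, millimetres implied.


translate([111, 214, 0]) cube([26, 380, 954]);
translate([813, 214, 0]) cube([26, 380, 954]);
translate([137, 214, 0]) cube([676, 380, 26]);
translate([137, 214, 271]) cube([676, 380, 26]);
translate([137, 214, 542]) cube([676, 380, 26]);
translate([137, 214, 813]) cube([676, 380, 26]);


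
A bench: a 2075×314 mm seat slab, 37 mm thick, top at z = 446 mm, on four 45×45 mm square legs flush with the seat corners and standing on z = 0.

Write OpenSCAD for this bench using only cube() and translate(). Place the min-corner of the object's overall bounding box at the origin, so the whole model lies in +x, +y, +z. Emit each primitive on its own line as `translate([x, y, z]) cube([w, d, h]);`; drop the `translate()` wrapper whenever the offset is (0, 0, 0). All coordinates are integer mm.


translate([0, 0, 409]) cube([2075, 314, 37]);
cube([45, 45, 409]);
translate([0, 269, 0]) cube([45, 45, 409]);
translate([2030, 0, 0]) cube([45, 45, 409]);
translate([2030, 269, 0]) cube([45, 45, 409]);


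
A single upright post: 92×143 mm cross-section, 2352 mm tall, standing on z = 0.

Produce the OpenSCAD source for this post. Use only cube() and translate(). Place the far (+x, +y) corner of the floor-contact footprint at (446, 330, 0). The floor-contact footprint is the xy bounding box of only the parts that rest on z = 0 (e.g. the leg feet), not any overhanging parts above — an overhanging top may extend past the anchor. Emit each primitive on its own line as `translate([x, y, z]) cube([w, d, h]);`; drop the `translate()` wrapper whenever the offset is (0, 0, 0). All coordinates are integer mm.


translate([354, 187, 0]) cube([92, 143, 2352]);


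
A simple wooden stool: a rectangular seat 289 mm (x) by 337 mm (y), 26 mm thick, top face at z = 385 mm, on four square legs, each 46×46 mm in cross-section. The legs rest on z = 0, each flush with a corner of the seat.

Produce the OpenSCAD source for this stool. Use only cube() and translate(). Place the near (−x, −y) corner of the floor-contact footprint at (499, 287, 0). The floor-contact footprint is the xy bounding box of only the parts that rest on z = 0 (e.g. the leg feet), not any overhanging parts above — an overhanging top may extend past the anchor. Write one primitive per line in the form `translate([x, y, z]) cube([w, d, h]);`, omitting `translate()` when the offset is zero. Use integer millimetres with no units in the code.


// leg_h = 385 - 26 = 359
translate([499, 287, 359]) cube([289, 337, 26]);
translate([499, 287, 0]) cube([46, 46, 359]);
translate([742, 287, 0]) cube([46, 46, 359]);
translate([499, 578, 0]) cube([46, 46, 359]);
translate([742, 578, 0]) cube([46, 46, 359]);


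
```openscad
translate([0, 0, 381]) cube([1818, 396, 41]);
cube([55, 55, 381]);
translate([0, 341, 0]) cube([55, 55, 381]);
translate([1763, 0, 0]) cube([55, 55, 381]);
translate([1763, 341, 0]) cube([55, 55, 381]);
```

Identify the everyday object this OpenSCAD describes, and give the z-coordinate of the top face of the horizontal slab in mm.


A bench. The seat-top height is 422 mm.

A long slab on four corner posts — a bench. The slab sits at z = 381 with thickness 41, so the top is 381 + 41 = 422 mm.


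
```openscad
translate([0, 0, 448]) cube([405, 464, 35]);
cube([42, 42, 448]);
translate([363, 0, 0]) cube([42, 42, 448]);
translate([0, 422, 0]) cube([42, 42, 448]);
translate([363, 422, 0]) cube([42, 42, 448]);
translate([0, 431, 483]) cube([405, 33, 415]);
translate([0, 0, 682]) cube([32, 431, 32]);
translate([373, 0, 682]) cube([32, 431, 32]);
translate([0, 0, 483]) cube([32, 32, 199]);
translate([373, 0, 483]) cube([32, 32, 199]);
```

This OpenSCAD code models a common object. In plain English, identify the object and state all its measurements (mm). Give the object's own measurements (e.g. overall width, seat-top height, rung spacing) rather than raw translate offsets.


A chair. The seat is a 405×464×35 mm slab with its top at z = 483 mm, on four 42×42 mm corner legs (flush with the seat edges, standing on z = 0). A flat backrest 33 mm thick, 415 mm tall, spans the full seat width and rises from the seat top along its +y edge, rear face flush with the rear of the seat. Two armrests of 32×32 mm section run along each side from the seat's front edge to the front of the backrest, top faces 231 mm above the seat top and outer faces flush with the seat's x-edges; a 32×32 mm post under the front of each armrest stands on the seat at the front corner.


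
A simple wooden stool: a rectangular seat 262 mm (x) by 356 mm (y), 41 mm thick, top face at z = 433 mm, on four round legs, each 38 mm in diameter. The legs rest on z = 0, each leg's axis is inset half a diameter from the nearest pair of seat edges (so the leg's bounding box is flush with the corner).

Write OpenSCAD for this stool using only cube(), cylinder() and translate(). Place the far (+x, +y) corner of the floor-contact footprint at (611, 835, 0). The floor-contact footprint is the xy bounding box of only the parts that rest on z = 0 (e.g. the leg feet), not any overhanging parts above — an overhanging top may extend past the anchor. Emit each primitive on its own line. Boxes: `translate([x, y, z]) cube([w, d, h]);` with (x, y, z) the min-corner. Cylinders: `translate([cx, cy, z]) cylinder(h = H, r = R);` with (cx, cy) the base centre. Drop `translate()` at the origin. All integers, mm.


translate([349, 479, 392]) cube([262, 356, 41]);
translate([368, 498, 0]) cylinder(h = 392, r = 19);
translate([592, 498, 0]) cylinder(h = 392, r = 19);
translate([368, 816, 0]) cylinder(h = 392, r = 19);
translate([592, 816, 0]) cylinder(h = 392, r = 19);


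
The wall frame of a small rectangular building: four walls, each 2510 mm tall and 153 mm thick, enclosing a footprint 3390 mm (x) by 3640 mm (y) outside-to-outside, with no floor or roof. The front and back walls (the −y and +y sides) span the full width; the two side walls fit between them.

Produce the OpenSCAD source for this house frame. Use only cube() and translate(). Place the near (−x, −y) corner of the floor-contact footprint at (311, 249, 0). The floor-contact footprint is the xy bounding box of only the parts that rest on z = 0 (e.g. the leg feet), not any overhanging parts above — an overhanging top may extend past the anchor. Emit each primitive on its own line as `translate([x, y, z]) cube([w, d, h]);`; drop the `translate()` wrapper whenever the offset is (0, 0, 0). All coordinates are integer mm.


translate([311, 249, 0]) cube([3390, 153, 2510]);
translate([311, 3736, 0]) cube([3390, 153, 2510]);
translate([311, 402, 0]) cube([153, 3334, 2510]);
translate([3548, 402, 0]) cube([153, 3334, 2510]);


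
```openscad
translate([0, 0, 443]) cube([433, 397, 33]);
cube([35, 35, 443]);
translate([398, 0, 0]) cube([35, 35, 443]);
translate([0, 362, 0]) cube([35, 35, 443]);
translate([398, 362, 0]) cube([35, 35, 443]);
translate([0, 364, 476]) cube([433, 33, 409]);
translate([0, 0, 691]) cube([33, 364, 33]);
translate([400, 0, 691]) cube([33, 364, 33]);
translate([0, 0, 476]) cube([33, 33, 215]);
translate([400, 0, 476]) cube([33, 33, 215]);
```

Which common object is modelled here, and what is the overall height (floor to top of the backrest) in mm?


A chair. The overall height is 885 mm.

A slab on four corner posts with a tall panel at the back — a chair. The seat slab sits at z = 443 with thickness 33, and the 409 mm backrest starts at the seat top, so the overall height is 443 + 33 + 409 = 885 mm.


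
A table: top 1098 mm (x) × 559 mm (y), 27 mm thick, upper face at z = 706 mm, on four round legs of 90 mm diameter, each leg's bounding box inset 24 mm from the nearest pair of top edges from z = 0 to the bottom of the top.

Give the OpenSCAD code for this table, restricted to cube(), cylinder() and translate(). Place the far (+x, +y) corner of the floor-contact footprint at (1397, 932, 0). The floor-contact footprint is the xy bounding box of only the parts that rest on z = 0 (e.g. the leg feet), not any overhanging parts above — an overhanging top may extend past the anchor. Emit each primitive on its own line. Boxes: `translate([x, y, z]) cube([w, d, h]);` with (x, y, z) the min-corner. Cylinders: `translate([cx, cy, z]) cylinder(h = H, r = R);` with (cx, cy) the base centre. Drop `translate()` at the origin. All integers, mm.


// leg_h = 706 - 27 = 679
translate([323, 397, 679]) cube([1098, 559, 27]);
translate([392, 466, 0]) cylinder(h = 679, r = 45);
translate([1352, 466, 0]) cylinder(h = 679, r = 45);
translate([392, 887, 0]) cylinder(h = 679, r = 45);
translate([1352, 887, 0]) cylinder(h = 679, r = 45);


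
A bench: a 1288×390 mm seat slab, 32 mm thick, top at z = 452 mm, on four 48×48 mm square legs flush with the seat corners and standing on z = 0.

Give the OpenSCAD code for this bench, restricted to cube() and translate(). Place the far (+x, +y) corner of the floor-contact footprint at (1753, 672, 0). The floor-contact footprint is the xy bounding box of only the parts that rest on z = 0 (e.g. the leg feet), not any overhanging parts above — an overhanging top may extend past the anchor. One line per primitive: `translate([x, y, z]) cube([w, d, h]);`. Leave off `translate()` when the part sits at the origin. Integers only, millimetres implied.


translate([465, 282, 420]) cube([1288, 390, 32]);
translate([465, 282, 0]) cube([48, 48, 420]);
translate([465, 624, 0]) cube([48, 48, 420]);
translate([1705, 282, 0]) cube([48, 48, 420]);
translate([1705, 624, 0]) cube([48, 48, 420]);
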